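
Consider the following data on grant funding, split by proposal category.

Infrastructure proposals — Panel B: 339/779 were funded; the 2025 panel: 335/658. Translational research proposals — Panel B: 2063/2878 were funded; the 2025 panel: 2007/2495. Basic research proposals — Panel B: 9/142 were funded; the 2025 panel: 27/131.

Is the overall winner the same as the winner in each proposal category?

Infrastructure: Panel B 339/779 = 43.5%, the 2025 panel 335/658 = 50.9% → the 2025 panel
Translational research: Panel B 2063/2878 = 71.7%, the 2025 panel 2007/2495 = 80.4% → the 2025 panel
Basic research: Panel B 9/142 = 6.3%, the 2025 panel 27/131 = 20.6% → the 2025 panel
Overall: Panel B 2411/3799 = 63.5%, the 2025 panel 2369/3284 = 72.1% → the 2025 panel
The 2025 panel wins overall and in every proposal group — no reversal.

Yes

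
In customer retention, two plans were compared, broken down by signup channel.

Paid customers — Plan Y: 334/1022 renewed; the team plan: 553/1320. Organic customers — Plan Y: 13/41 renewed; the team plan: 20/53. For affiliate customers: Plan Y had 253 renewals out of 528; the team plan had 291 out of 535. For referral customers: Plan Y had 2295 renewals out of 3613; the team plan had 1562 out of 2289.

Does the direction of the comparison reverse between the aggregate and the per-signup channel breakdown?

Paid: Plan Y 334/1022 = 32.7%, the team plan 553/1320 = 41.9% → the team plan
Organic: Plan Y 13/41 = 31.7%, the team plan 20/53 = 37.7% → the team plan
Affiliate: Plan Y 253/528 = 47.9%, the team plan 291/535 = 54.4% → the team plan
Referral: Plan Y 2295/3613 = 63.5%, the team plan 1562/2289 = 68.2% → the team plan
Overall: Plan Y 2895/5204 = 55.6%, the team plan 2426/4197 = 57.8% → the team plan
The team plan wins overall and in every signup group — no reversal.

No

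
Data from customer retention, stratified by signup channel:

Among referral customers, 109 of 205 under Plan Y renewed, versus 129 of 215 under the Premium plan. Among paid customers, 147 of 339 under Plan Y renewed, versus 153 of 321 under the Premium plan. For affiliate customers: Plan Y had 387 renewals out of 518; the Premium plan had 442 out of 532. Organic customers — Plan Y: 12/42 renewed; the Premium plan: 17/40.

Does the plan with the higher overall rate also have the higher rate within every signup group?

Referral: Plan Y 109/205 = 53.2%, the Premium plan 129/215 = 60.0% → the Premium plan
Paid: Plan Y 147/339 = 43.4%, the Premium plan 153/321 = 47.7% → the Premium plan
Affiliate: Plan Y 387/518 = 74.7%, the Premium plan 442/532 = 83.1% → the Premium plan
Organic: Plan Y 12/42 = 28.6%, the Premium plan 17/40 = 42.5% → the Premium plan
Overall: Plan Y 655/1104 = 59.3%, the Premium plan 741/1108 = 66.9% → the Premium plan
The Premium plan wins overall and in every signup group — no reversal.

Yes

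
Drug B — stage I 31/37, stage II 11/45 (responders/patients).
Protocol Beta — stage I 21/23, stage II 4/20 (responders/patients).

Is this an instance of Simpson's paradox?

Stage I: Drug B 31/37 = 83.8%, Protocol Beta 21/23 = 91.3% → Protocol Beta
Stage II: Drug B 11/45 = 24.4%, Protocol Beta 4/20 = 20.0% → Drug B
Overall: Drug B 42/82 = 51.2%, Protocol Beta 25/43 = 58.1% → Protocol Beta
Neither sweeps: Drug B wins 1 of 2 groups, Protocol Beta wins 1. Protocol Beta wins overall but not every group — no Simpson reversal.

No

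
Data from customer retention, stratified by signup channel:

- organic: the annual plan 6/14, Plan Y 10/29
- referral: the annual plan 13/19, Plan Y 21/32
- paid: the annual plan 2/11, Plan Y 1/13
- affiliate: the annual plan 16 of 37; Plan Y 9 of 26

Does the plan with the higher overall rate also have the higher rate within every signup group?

Organic: the annual plan 6/14 = 42.9%, Plan Y 10/29 = 34.5% → the annual plan
Referral: the annual plan 13/19 = 68.4%, Plan Y 21/32 = 65.6% → the annual plan
Paid: the annual plan 2/11 = 18.2%, Plan Y 1/13 = 7.7% → the annual plan
Affiliate: the annual plan 16/37 = 43.2%, Plan Y 9/26 = 34.6% → the annual plan
Overall: the annual plan 37/81 = 45.7%, Plan Y 41/100 = 41.0% → the annual plan
The annual plan wins overall and in every signup group — no reversal.

Yes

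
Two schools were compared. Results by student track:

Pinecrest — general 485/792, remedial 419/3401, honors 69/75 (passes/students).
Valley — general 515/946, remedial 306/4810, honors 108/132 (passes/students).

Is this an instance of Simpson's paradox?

No

General: Pinecrest 485/792 = 61.2%, Valley 515/946 = 54.4% → Pinecrest
Remedial: Pinecrest 419/3401 = 12.3%, Valley 306/4810 = 6.4% → Pinecrest
Honors: Pinecrest 69/75 = 92.0%, Valley 108/132 = 81.8% → Pinecrest
Overall: Pinecrest 973/4268 = 22.8%, Valley 929/5888 = 15.8% → Pinecrest
Pinecrest wins overall and in every student group — no reversal.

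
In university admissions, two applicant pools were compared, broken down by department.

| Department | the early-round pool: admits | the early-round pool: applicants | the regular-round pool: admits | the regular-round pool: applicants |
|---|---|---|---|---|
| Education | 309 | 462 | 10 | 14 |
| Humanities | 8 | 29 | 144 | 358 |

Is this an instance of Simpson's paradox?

Yes

Education: the early-round pool 309/462 = 66.9%, the regular-round pool 10/14 = 71.4% → the regular-round pool
Humanities: the early-round pool 8/29 = 27.6%, the regular-round pool 144/358 = 40.2% → the regular-round pool
Overall: the early-round pool 317/491 = 64.6%, the regular-round pool 154/372 = 41.4% → the early-round pool
The regular-round pool wins each department group but the early-round pool wins overall — the comparison reverses. The regular-round pool's applicants skew toward Humanities, which has a lower base rate.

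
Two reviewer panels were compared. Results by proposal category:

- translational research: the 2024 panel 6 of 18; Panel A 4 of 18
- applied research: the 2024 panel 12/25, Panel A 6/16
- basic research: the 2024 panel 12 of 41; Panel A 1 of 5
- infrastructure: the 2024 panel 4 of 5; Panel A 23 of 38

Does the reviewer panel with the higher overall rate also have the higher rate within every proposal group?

Translational research: the 2024 panel 6/18 = 33.3%, Panel A 4/18 = 22.2% → the 2024 panel
Applied research: the 2024 panel 12/25 = 48.0%, Panel A 6/16 = 37.5% → the 2024 panel
Basic research: the 2024 panel 12/41 = 29.3%, Panel A 1/5 = 20.0% → the 2024 panel
Infrastructure: the 2024 panel 4/5 = 80.0%, Panel A 23/38 = 60.5% → the 2024 panel
Overall: the 2024 panel 34/89 = 38.2%, Panel A 34/77 = 44.2% → Panel A
The 2024 panel wins each proposal group but Panel A wins overall — the comparison reverses. The 2024 panel's proposals skew toward basic research, which has a lower base rate.

No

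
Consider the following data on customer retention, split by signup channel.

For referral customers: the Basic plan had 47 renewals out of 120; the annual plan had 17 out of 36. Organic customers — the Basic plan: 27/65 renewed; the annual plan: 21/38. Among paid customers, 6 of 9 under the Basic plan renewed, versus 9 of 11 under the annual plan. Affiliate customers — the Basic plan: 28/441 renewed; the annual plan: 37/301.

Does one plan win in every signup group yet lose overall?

No

Referral: the Basic plan 47/120 = 39.2%, the annual plan 17/36 = 47.2% → the annual plan
Organic: the Basic plan 27/65 = 41.5%, the annual plan 21/38 = 55.3% → the annual plan
Paid: the Basic plan 6/9 = 66.7%, the annual plan 9/11 = 81.8% → the annual plan
Affiliate: the Basic plan 28/441 = 6.3%, the annual plan 37/301 = 12.3% → the annual plan
Overall: the Basic plan 108/635 = 17.0%, the annual plan 84/386 = 21.8% → the annual plan
The annual plan wins overall and in every signup group — no reversal.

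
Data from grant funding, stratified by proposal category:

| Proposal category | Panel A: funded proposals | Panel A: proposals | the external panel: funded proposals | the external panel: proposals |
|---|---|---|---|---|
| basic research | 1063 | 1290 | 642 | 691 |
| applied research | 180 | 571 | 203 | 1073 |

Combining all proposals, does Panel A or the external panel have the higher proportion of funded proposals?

Basic research: Panel A 1063/1290 = 82.4%, the external panel 642/691 = 92.9% → the external panel
Applied research: Panel A 180/571 = 31.5%, the external panel 203/1073 = 18.9% → Panel A
Overall: Panel A 1243/1861 = 66.8%, the external panel 845/1764 = 47.9% → Panel A
(Neither sweeps every proposal group, but Panel A has the higher pooled rate.)

Panel A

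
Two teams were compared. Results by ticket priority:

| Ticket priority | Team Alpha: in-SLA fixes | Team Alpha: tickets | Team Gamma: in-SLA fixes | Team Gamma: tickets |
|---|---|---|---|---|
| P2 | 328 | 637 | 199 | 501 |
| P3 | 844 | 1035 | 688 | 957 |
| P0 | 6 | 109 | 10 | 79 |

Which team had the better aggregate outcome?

P2: Team Alpha 328/637 = 51.5%, Team Gamma 199/501 = 39.7% → Team Alpha
P3: Team Alpha 844/1035 = 81.5%, Team Gamma 688/957 = 71.9% → Team Alpha
P0: Team Alpha 6/109 = 5.5%, Team Gamma 10/79 = 12.7% → Team Gamma
Overall: Team Alpha 1178/1781 = 66.1%, Team Gamma 897/1537 = 58.4% → Team Alpha
(Neither sweeps every ticket group, but Team Alpha has the higher pooled rate.)

Team Alpha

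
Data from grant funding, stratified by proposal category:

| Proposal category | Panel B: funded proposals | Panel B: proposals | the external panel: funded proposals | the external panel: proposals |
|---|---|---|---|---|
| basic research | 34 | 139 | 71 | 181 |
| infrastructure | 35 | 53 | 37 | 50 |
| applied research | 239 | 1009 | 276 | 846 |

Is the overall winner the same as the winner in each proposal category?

Basic research: Panel B 34/139 = 24.5%, the external panel 71/181 = 39.2% → the external panel
Infrastructure: Panel B 35/53 = 66.0%, the external panel 37/50 = 74.0% → the external panel
Applied research: Panel B 239/1009 = 23.7%, the external panel 276/846 = 32.6% → the external panel
Overall: Panel B 308/1201 = 25.6%, the external panel 384/1077 = 35.7% → the external panel
The external panel wins overall and in every proposal group — no reversal.

Yes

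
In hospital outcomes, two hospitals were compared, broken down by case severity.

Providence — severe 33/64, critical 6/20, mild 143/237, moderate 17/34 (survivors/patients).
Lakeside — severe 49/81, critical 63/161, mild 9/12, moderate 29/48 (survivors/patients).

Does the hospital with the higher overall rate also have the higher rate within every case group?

No

Severe: Providence 33/64 = 51.6%, Lakeside 49/81 = 60.5% → Lakeside
Critical: Providence 6/20 = 30.0%, Lakeside 63/161 = 39.1% → Lakeside
Mild: Providence 143/237 = 60.3%, Lakeside 9/12 = 75.0% → Lakeside
Moderate: Providence 17/34 = 50.0%, Lakeside 29/48 = 60.4% → Lakeside
Overall: Providence 199/355 = 56.1%, Lakeside 150/302 = 49.7% → Providence
Lakeside wins each case group but Providence wins overall — the comparison reverses. Lakeside's patients skew toward critical, which has a lower base rate.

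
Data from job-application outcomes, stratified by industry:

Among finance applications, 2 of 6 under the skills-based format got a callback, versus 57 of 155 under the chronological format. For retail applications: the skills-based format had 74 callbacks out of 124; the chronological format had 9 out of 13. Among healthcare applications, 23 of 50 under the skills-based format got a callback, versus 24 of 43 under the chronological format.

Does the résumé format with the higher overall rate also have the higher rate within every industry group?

No

Finance: the skills-based format 2/6 = 33.3%, the chronological format 57/155 = 36.8% → the chronological format
Retail: the skills-based format 74/124 = 59.7%, the chronological format 9/13 = 69.2% → the chronological format
Healthcare: the skills-based format 23/50 = 46.0%, the chronological format 24/43 = 55.8% → the chronological format
Overall: the skills-based format 99/180 = 55.0%, the chronological format 90/211 = 42.7% → the skills-based format
The chronological format wins each industry group but the skills-based format wins overall — the comparison reverses. The chronological format's applications skew toward finance, which has a lower base rate.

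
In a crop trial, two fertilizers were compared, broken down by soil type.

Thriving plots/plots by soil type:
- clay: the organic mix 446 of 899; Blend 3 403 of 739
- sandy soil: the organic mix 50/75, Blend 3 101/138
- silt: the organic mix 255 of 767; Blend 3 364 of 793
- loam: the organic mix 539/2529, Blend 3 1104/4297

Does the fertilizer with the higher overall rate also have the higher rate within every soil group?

Clay: the organic mix 446/899 = 49.6%, Blend 3 403/739 = 54.5% → Blend 3
Sandy soil: the organic mix 50/75 = 66.7%, Blend 3 101/138 = 73.2% → Blend 3
Silt: the organic mix 255/767 = 33.2%, Blend 3 364/793 = 45.9% → Blend 3
Loam: the organic mix 539/2529 = 21.3%, Blend 3 1104/4297 = 25.7% → Blend 3
Overall: the organic mix 1290/4270 = 30.2%, Blend 3 1972/5967 = 33.0% → Blend 3
Blend 3 wins overall and in every soil group — no reversal.

Yes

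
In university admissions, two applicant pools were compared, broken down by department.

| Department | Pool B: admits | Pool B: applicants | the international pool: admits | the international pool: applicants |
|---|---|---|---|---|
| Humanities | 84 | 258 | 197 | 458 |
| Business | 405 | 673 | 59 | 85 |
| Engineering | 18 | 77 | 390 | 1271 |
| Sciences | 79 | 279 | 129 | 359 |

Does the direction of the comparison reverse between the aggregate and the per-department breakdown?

Yes

Humanities: Pool B 84/258 = 32.6%, the international pool 197/458 = 43.0% → the international pool
Business: Pool B 405/673 = 60.2%, the international pool 59/85 = 69.4% → the international pool
Engineering: Pool B 18/77 = 23.4%, the international pool 390/1271 = 30.7% → the international pool
Sciences: Pool B 79/279 = 28.3%, the international pool 129/359 = 35.9% → the international pool
Overall: Pool B 586/1287 = 45.5%, the international pool 775/2173 = 35.7% → Pool B
The international pool wins each department group but Pool B wins overall — the comparison reverses. The international pool's applicants skew toward Engineering, which has a lower base rate.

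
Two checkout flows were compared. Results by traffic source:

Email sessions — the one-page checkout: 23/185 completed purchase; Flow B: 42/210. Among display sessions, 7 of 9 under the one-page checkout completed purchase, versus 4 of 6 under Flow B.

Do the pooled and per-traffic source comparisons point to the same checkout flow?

No

Email: the one-page checkout 23/185 = 12.4%, Flow B 42/210 = 20.0% → Flow B
Display: the one-page checkout 7/9 = 77.8%, Flow B 4/6 = 66.7% → the one-page checkout
Overall: the one-page checkout 30/194 = 15.5%, Flow B 46/216 = 21.3% → Flow B
Neither sweeps: the one-page checkout wins 1 of 2 groups, Flow B wins 1. Flow B wins overall but not every group — no Simpson reversal.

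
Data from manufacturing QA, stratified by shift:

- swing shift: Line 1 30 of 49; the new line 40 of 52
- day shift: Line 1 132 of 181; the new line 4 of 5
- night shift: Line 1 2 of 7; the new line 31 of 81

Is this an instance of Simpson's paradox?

Swing shift: Line 1 30/49 = 61.2%, the new line 40/52 = 76.9% → the new line
Day shift: Line 1 132/181 = 72.9%, the new line 4/5 = 80.0% → the new line
Night shift: Line 1 2/7 = 28.6%, the new line 31/81 = 38.3% → the new line
Overall: Line 1 164/237 = 69.2%, the new line 75/138 = 54.3% → Line 1
The new line wins each shift group but Line 1 wins overall — the comparison reverses. The new line's units skew toward night shift, which has a lower base rate.

Yes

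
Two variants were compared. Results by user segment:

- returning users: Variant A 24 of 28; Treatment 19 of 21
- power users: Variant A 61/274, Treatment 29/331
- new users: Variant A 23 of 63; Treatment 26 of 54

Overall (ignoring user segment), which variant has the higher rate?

Returning users: Variant A 24/28 = 85.7%, Treatment 19/21 = 90.5% → Treatment
Power users: Variant A 61/274 = 22.3%, Treatment 29/331 = 8.8% → Variant A
New users: Variant A 23/63 = 36.5%, Treatment 26/54 = 48.1% → Treatment
Overall: Variant A 108/365 = 29.6%, Treatment 74/406 = 18.2% → Variant A
(Neither sweeps every user group, but Variant A has the higher pooled rate.)

Variant A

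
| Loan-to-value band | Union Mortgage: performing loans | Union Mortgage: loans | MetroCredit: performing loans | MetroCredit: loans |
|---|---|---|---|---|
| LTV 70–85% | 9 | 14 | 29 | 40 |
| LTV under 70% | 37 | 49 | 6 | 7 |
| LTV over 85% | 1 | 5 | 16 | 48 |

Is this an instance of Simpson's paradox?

LTV 70–85%: Union Mortgage 9/14 = 64.3%, MetroCredit 29/40 = 72.5% → MetroCredit
LTV under 70%: Union Mortgage 37/49 = 75.5%, MetroCredit 6/7 = 85.7% → MetroCredit
LTV over 85%: Union Mortgage 1/5 = 20.0%, MetroCredit 16/48 = 33.3% → MetroCredit
Overall: Union Mortgage 47/68 = 69.1%, MetroCredit 51/95 = 53.7% → Union Mortgage
MetroCredit wins each loan-to-value group but Union Mortgage wins overall — the comparison reverses. MetroCredit's loans skew toward LTV over 85%, which has a lower base rate.

Yes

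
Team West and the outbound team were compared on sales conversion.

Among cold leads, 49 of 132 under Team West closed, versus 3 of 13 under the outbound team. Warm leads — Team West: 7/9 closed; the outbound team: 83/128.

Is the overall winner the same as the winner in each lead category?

Cold: Team West 49/132 = 37.1%, the outbound team 3/13 = 23.1% → Team West
Warm: Team West 7/9 = 77.8%, the outbound team 83/128 = 64.8% → Team West
Overall: Team West 56/141 = 39.7%, the outbound team 86/141 = 61.0% → the outbound team
Team West wins each lead group but the outbound team wins overall — the comparison reverses. Team West's leads skew toward cold, which has a lower base rate.

No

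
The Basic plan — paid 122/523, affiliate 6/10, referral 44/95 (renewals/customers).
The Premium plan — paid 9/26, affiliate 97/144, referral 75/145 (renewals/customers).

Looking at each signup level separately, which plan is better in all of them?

Paid: the Basic plan 122/523 = 23.3%, the Premium plan 9/26 = 34.6% → the Premium plan
Affiliate: the Basic plan 6/10 = 60.0%, the Premium plan 97/144 = 67.4% → the Premium plan
Referral: the Basic plan 44/95 = 46.3%, the Premium plan 75/145 = 51.7% → the Premium plan
The Premium plan has the higher rate in all 3 groups.

the Premium plan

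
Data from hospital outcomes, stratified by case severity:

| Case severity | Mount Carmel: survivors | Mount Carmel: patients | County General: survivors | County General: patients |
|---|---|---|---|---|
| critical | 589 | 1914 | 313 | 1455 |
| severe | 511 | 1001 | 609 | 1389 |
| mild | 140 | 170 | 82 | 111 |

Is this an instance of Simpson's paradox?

Critical: Mount Carmel 589/1914 = 30.8%, County General 313/1455 = 21.5% → Mount Carmel
Severe: Mount Carmel 511/1001 = 51.0%, County General 609/1389 = 43.8% → Mount Carmel
Mild: Mount Carmel 140/170 = 82.4%, County General 82/111 = 73.9% → Mount Carmel
Overall: Mount Carmel 1240/3085 = 40.2%, County General 1004/2955 = 34.0% → Mount Carmel
Mount Carmel wins overall and in every case group — no reversal.

No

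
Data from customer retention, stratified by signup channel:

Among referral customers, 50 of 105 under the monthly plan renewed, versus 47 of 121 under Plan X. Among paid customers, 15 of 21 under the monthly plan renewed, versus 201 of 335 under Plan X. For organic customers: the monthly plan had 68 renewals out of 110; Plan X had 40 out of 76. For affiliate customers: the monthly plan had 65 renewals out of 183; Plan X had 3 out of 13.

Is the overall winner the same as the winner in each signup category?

No

Referral: the monthly plan 50/105 = 47.6%, Plan X 47/121 = 38.8% → the monthly plan
Paid: the monthly plan 15/21 = 71.4%, Plan X 201/335 = 60.0% → the monthly plan
Organic: the monthly plan 68/110 = 61.8%, Plan X 40/76 = 52.6% → the monthly plan
Affiliate: the monthly plan 65/183 = 35.5%, Plan X 3/13 = 23.1% → the monthly plan
Overall: the monthly plan 198/419 = 47.3%, Plan X 291/545 = 53.4% → Plan X
The monthly plan wins each signup group but Plan X wins overall — the comparison reverses. The monthly plan's customers skew toward affiliate, which has a lower base rate.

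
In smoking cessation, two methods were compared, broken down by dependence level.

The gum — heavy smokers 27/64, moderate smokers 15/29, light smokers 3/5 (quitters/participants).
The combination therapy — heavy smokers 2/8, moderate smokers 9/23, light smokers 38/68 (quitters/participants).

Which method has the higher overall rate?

Heavy smokers: the gum 27/64 = 42.2%, the combination therapy 2/8 = 25.0% → the gum
Moderate smokers: the gum 15/29 = 51.7%, the combination therapy 9/23 = 39.1% → the gum
Light smokers: the gum 3/5 = 60.0%, the combination therapy 38/68 = 55.9% → the gum
Overall: the gum 45/98 = 45.9%, the combination therapy 49/99 = 49.5% → the combination therapy
(The gum wins every dependence group but the combination therapy wins overall — the gum's participants skew toward the low-rate heavy smokers group.)

the combination therapy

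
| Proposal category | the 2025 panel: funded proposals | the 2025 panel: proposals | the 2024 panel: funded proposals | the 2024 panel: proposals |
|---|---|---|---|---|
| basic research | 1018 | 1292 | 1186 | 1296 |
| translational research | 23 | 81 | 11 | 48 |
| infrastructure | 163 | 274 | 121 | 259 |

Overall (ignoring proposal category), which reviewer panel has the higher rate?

Basic research: the 2025 panel 1018/1292 = 78.8%, the 2024 panel 1186/1296 = 91.5% → the 2024 panel
Translational research: the 2025 panel 23/81 = 28.4%, the 2024 panel 11/48 = 22.9% → the 2025 panel
Infrastructure: the 2025 panel 163/274 = 59.5%, the 2024 panel 121/259 = 46.7% → the 2025 panel
Overall: the 2025 panel 1204/1647 = 73.1%, the 2024 panel 1318/1603 = 82.2% → the 2024 panel
(Neither sweeps every proposal group, but the 2024 panel has the higher pooled rate.)

the 2024 panel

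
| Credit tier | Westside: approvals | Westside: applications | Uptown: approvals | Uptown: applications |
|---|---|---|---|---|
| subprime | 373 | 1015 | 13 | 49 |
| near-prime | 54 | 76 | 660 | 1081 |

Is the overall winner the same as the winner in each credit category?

Subprime: Westside 373/1015 = 36.7%, Uptown 13/49 = 26.5% → Westside
Near-prime: Westside 54/76 = 71.1%, Uptown 660/1081 = 61.1% → Westside
Overall: Westside 427/1091 = 39.1%, Uptown 673/1130 = 59.6% → Uptown
Westside wins each credit group but Uptown wins overall — the comparison reverses. Westside's applications skew toward subprime, which has a lower base rate.

No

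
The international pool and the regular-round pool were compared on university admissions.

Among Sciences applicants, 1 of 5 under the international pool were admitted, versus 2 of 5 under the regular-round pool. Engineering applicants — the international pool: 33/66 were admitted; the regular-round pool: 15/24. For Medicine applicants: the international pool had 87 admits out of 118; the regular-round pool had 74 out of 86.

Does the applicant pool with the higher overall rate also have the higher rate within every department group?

Sciences: the international pool 1/5 = 20.0%, the regular-round pool 2/5 = 40.0% → the regular-round pool
Engineering: the international pool 33/66 = 50.0%, the regular-round pool 15/24 = 62.5% → the regular-round pool
Medicine: the international pool 87/118 = 73.7%, the regular-round pool 74/86 = 86.0% → the regular-round pool
Overall: the international pool 121/189 = 64.0%, the regular-round pool 91/115 = 79.1% → the regular-round pool
The regular-round pool wins overall and in every department group — no reversal.

Yes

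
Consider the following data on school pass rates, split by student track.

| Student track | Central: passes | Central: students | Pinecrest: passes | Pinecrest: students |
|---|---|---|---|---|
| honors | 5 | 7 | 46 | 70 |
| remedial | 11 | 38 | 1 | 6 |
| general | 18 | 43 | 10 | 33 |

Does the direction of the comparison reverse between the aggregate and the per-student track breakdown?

Honors: Central 5/7 = 71.4%, Pinecrest 46/70 = 65.7% → Central
Remedial: Central 11/38 = 28.9%, Pinecrest 1/6 = 16.7% → Central
General: Central 18/43 = 41.9%, Pinecrest 10/33 = 30.3% → Central
Overall: Central 34/88 = 38.6%, Pinecrest 57/109 = 52.3% → Pinecrest
Central wins each student group but Pinecrest wins overall — the comparison reverses. Central's students skew toward remedial, which has a lower base rate.

Yes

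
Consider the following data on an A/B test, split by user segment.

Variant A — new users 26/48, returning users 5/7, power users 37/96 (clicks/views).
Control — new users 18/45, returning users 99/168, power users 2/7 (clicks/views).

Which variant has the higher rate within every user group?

New users: Variant A 26/48 = 54.2%, Control 18/45 = 40.0% → Variant A
Returning users: Variant A 5/7 = 71.4%, Control 99/168 = 58.9% → Variant A
Power users: Variant A 37/96 = 38.5%, Control 2/7 = 28.6% → Variant A
Variant A has the higher rate in all 3 groups.

Variant A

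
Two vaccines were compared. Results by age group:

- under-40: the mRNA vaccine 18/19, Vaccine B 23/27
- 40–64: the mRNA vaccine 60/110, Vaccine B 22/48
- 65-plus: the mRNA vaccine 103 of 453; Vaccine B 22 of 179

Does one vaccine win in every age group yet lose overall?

No

Under-40: the mRNA vaccine 18/19 = 94.7%, Vaccine B 23/27 = 85.2% → the mRNA vaccine
40–64: the mRNA vaccine 60/110 = 54.5%, Vaccine B 22/48 = 45.8% → the mRNA vaccine
65-plus: the mRNA vaccine 103/453 = 22.7%, Vaccine B 22/179 = 12.3% → the mRNA vaccine
Overall: the mRNA vaccine 181/582 = 31.1%, Vaccine B 67/254 = 26.4% → the mRNA vaccine
The mRNA vaccine wins overall and in every age group — no reversal.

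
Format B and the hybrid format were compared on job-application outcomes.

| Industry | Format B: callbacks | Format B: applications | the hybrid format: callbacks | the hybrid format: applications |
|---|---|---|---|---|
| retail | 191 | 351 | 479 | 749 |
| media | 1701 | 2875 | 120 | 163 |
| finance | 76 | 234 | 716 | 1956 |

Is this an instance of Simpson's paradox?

Yes

Retail: Format B 191/351 = 54.4%, the hybrid format 479/749 = 64.0% → the hybrid format
Media: Format B 1701/2875 = 59.2%, the hybrid format 120/163 = 73.6% → the hybrid format
Finance: Format B 76/234 = 32.5%, the hybrid format 716/1956 = 36.6% → the hybrid format
Overall: Format B 1968/3460 = 56.9%, the hybrid format 1315/2868 = 45.9% → Format B
The hybrid format wins each industry group but Format B wins overall — the comparison reverses. The hybrid format's applications skew toward finance, which has a lower base rate.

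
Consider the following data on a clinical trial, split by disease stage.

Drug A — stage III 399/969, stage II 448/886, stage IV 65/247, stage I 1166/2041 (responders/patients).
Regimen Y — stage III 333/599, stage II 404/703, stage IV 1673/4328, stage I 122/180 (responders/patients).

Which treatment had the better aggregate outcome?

Stage III: Drug A 399/969 = 41.2%, Regimen Y 333/599 = 55.6% → Regimen Y
Stage II: Drug A 448/886 = 50.6%, Regimen Y 404/703 = 57.5% → Regimen Y
Stage IV: Drug A 65/247 = 26.3%, Regimen Y 1673/4328 = 38.7% → Regimen Y
Stage I: Drug A 1166/2041 = 57.1%, Regimen Y 122/180 = 67.8% → Regimen Y
Overall: Drug A 2078/4143 = 50.2%, Regimen Y 2532/5810 = 43.6% → Drug A
(Regimen Y wins every disease group but Drug A wins overall — Regimen Y's patients skew toward the low-rate stage IV group.)

Drug A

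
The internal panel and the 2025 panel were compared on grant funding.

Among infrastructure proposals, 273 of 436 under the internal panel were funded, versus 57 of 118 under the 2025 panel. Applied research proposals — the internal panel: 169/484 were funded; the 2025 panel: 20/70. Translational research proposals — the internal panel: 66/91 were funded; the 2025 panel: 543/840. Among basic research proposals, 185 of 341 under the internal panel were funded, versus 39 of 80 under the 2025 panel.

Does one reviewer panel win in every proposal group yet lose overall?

Yes

Infrastructure: the internal panel 273/436 = 62.6%, the 2025 panel 57/118 = 48.3% → the internal panel
Applied research: the internal panel 169/484 = 34.9%, the 2025 panel 20/70 = 28.6% → the internal panel
Translational research: the internal panel 66/91 = 72.5%, the 2025 panel 543/840 = 64.6% → the internal panel
Basic research: the internal panel 185/341 = 54.3%, the 2025 panel 39/80 = 48.8% → the internal panel
Overall: the internal panel 693/1352 = 51.3%, the 2025 panel 659/1108 = 59.5% → the 2025 panel
The internal panel wins each proposal group but the 2025 panel wins overall — the comparison reverses. The internal panel's proposals skew toward applied research, which has a lower base rate.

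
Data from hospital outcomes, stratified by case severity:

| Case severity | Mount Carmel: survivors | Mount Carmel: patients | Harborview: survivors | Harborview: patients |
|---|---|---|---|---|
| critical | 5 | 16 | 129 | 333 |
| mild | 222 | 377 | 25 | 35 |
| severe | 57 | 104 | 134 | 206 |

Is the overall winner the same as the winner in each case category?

Critical: Mount Carmel 5/16 = 31.2%, Harborview 129/333 = 38.7% → Harborview
Mild: Mount Carmel 222/377 = 58.9%, Harborview 25/35 = 71.4% → Harborview
Severe: Mount Carmel 57/104 = 54.8%, Harborview 134/206 = 65.0% → Harborview
Overall: Mount Carmel 284/497 = 57.1%, Harborview 288/574 = 50.2% → Mount Carmel
Harborview wins each case group but Mount Carmel wins overall — the comparison reverses. Harborview's patients skew toward critical, which has a lower base rate.

No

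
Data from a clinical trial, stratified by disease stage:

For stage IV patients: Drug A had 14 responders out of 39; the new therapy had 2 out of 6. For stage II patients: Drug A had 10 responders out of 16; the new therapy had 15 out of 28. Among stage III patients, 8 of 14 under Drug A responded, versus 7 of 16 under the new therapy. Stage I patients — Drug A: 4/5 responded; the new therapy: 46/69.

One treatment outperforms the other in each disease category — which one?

Stage IV: Drug A 14/39 = 35.9%, the new therapy 2/6 = 33.3% → Drug A
Stage II: Drug A 10/16 = 62.5%, the new therapy 15/28 = 53.6% → Drug A
Stage III: Drug A 8/14 = 57.1%, the new therapy 7/16 = 43.8% → Drug A
Stage I: Drug A 4/5 = 80.0%, the new therapy 46/69 = 66.7% → Drug A
Drug A has the higher rate in all 4 groups.

Drug A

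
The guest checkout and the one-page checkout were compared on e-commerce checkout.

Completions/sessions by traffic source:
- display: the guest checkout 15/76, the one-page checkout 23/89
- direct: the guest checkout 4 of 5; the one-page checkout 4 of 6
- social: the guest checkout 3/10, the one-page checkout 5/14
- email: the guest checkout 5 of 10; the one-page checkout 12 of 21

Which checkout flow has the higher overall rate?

the one-page checkout

Display: the guest checkout 15/76 = 19.7%, the one-page checkout 23/89 = 25.8% → the one-page checkout
Direct: the guest checkout 4/5 = 80.0%, the one-page checkout 4/6 = 66.7% → the guest checkout
Social: the guest checkout 3/10 = 30.0%, the one-page checkout 5/14 = 35.7% → the one-page checkout
Email: the guest checkout 5/10 = 50.0%, the one-page checkout 12/21 = 57.1% → the one-page checkout
Overall: the guest checkout 27/101 = 26.7%, the one-page checkout 44/130 = 33.8% → the one-page checkout
(Neither sweeps every traffic group, but the one-page checkout has the higher pooled rate.)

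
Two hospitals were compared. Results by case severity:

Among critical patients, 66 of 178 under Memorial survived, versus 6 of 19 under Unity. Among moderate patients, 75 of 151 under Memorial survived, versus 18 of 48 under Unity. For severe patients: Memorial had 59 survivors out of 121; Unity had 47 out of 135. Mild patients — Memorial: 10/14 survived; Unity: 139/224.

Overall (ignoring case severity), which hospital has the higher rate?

Critical: Memorial 66/178 = 37.1%, Unity 6/19 = 31.6% → Memorial
Moderate: Memorial 75/151 = 49.7%, Unity 18/48 = 37.5% → Memorial
Severe: Memorial 59/121 = 48.8%, Unity 47/135 = 34.8% → Memorial
Mild: Memorial 10/14 = 71.4%, Unity 139/224 = 62.1% → Memorial
Overall: Memorial 210/464 = 45.3%, Unity 210/426 = 49.3% → Unity
(Memorial wins every case group but Unity wins overall — Memorial's patients skew toward the low-rate critical group.)

Unity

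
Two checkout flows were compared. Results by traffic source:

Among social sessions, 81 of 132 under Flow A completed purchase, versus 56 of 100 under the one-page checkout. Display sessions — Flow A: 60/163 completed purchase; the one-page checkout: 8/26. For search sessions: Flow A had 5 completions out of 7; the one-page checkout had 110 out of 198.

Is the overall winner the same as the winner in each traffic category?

Social: Flow A 81/132 = 61.4%, the one-page checkout 56/100 = 56.0% → Flow A
Display: Flow A 60/163 = 36.8%, the one-page checkout 8/26 = 30.8% → Flow A
Search: Flow A 5/7 = 71.4%, the one-page checkout 110/198 = 55.6% → Flow A
Overall: Flow A 146/302 = 48.3%, the one-page checkout 174/324 = 53.7% → the one-page checkout
Flow A wins each traffic group but the one-page checkout wins overall — the comparison reverses. Flow A's sessions skew toward display, which has a lower base rate.

No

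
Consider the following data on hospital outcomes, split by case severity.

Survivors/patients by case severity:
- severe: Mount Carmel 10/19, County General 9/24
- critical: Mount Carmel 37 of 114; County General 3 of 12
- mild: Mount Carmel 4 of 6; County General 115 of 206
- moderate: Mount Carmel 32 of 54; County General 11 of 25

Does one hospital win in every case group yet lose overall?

Yes

Severe: Mount Carmel 10/19 = 52.6%, County General 9/24 = 37.5% → Mount Carmel
Critical: Mount Carmel 37/114 = 32.5%, County General 3/12 = 25.0% → Mount Carmel
Mild: Mount Carmel 4/6 = 66.7%, County General 115/206 = 55.8% → Mount Carmel
Moderate: Mount Carmel 32/54 = 59.3%, County General 11/25 = 44.0% → Mount Carmel
Overall: Mount Carmel 83/193 = 43.0%, County General 138/267 = 51.7% → County General
Mount Carmel wins each case group but County General wins overall — the comparison reverses. Mount Carmel's patients skew toward critical, which has a lower base rate.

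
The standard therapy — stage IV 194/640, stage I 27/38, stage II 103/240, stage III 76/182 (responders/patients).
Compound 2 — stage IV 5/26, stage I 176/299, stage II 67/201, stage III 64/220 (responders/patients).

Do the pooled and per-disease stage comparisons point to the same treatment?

Stage IV: the standard therapy 194/640 = 30.3%, Compound 2 5/26 = 19.2% → the standard therapy
Stage I: the standard therapy 27/38 = 71.1%, Compound 2 176/299 = 58.9% → the standard therapy
Stage II: the standard therapy 103/240 = 42.9%, Compound 2 67/201 = 33.3% → the standard therapy
Stage III: the standard therapy 76/182 = 41.8%, Compound 2 64/220 = 29.1% → the standard therapy
Overall: the standard therapy 400/1100 = 36.4%, Compound 2 312/746 = 41.8% → Compound 2
The standard therapy wins each disease group but Compound 2 wins overall — the comparison reverses. The standard therapy's patients skew toward stage IV, which has a lower base rate.

No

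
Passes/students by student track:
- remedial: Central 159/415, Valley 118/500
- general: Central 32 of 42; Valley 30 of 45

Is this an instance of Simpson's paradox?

No

Remedial: Central 159/415 = 38.3%, Valley 118/500 = 23.6% → Central
General: Central 32/42 = 76.2%, Valley 30/45 = 66.7% → Central
Overall: Central 191/457 = 41.8%, Valley 148/545 = 27.2% → Central
Central wins overall and in every student group — no reversal.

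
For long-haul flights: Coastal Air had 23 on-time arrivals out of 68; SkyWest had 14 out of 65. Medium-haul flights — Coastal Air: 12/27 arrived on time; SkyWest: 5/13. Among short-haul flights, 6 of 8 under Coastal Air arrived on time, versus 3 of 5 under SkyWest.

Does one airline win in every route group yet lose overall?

No

Long-haul: Coastal Air 23/68 = 33.8%, SkyWest 14/65 = 21.5% → Coastal Air
Medium-haul: Coastal Air 12/27 = 44.4%, SkyWest 5/13 = 38.5% → Coastal Air
Short-haul: Coastal Air 6/8 = 75.0%, SkyWest 3/5 = 60.0% → Coastal Air
Overall: Coastal Air 41/103 = 39.8%, SkyWest 22/83 = 26.5% → Coastal Air
Coastal Air wins overall and in every route group — no reversal.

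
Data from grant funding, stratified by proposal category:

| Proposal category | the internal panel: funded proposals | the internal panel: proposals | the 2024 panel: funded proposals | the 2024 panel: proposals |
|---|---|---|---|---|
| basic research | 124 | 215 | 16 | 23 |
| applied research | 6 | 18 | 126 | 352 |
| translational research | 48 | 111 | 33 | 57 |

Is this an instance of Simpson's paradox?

Basic research: the internal panel 124/215 = 57.7%, the 2024 panel 16/23 = 69.6% → the 2024 panel
Applied research: the internal panel 6/18 = 33.3%, the 2024 panel 126/352 = 35.8% → the 2024 panel
Translational research: the internal panel 48/111 = 43.2%, the 2024 panel 33/57 = 57.9% → the 2024 panel
Overall: the internal panel 178/344 = 51.7%, the 2024 panel 175/432 = 40.5% → the internal panel
The 2024 panel wins each proposal group but the internal panel wins overall — the comparison reverses. The 2024 panel's proposals skew toward applied research, which has a lower base rate.

Yes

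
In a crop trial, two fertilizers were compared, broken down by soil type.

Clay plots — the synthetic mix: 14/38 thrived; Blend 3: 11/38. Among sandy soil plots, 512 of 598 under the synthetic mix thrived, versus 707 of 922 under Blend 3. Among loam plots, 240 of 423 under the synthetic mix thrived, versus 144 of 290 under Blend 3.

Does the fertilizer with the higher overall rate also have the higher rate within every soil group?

Yes

Clay: the synthetic mix 14/38 = 36.8%, Blend 3 11/38 = 28.9% → the synthetic mix
Sandy soil: the synthetic mix 512/598 = 85.6%, Blend 3 707/922 = 76.7% → the synthetic mix
Loam: the synthetic mix 240/423 = 56.7%, Blend 3 144/290 = 49.7% → the synthetic mix
Overall: the synthetic mix 766/1059 = 72.3%, Blend 3 862/1250 = 69.0% → the synthetic mix
The synthetic mix wins overall and in every soil group — no reversal.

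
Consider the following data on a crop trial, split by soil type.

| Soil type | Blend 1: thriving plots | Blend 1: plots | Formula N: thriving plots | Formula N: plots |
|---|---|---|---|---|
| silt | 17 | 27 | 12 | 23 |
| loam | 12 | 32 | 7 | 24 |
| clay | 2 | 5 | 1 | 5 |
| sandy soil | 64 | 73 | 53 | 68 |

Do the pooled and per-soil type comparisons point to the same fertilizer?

Silt: Blend 1 17/27 = 63.0%, Formula N 12/23 = 52.2% → Blend 1
Loam: Blend 1 12/32 = 37.5%, Formula N 7/24 = 29.2% → Blend 1
Clay: Blend 1 2/5 = 40.0%, Formula N 1/5 = 20.0% → Blend 1
Sandy soil: Blend 1 64/73 = 87.7%, Formula N 53/68 = 77.9% → Blend 1
Overall: Blend 1 95/137 = 69.3%, Formula N 73/120 = 60.8% → Blend 1
Blend 1 wins overall and in every soil group — no reversal.

Yes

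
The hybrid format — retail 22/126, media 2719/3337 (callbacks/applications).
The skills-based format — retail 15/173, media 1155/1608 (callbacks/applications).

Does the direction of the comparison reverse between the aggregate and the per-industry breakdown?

No

Retail: the hybrid format 22/126 = 17.5%, the skills-based format 15/173 = 8.7% → the hybrid format
Media: the hybrid format 2719/3337 = 81.5%, the skills-based format 1155/1608 = 71.8% → the hybrid format
Overall: the hybrid format 2741/3463 = 79.2%, the skills-based format 1170/1781 = 65.7% → the hybrid format
The hybrid format wins overall and in every industry group — no reversal.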